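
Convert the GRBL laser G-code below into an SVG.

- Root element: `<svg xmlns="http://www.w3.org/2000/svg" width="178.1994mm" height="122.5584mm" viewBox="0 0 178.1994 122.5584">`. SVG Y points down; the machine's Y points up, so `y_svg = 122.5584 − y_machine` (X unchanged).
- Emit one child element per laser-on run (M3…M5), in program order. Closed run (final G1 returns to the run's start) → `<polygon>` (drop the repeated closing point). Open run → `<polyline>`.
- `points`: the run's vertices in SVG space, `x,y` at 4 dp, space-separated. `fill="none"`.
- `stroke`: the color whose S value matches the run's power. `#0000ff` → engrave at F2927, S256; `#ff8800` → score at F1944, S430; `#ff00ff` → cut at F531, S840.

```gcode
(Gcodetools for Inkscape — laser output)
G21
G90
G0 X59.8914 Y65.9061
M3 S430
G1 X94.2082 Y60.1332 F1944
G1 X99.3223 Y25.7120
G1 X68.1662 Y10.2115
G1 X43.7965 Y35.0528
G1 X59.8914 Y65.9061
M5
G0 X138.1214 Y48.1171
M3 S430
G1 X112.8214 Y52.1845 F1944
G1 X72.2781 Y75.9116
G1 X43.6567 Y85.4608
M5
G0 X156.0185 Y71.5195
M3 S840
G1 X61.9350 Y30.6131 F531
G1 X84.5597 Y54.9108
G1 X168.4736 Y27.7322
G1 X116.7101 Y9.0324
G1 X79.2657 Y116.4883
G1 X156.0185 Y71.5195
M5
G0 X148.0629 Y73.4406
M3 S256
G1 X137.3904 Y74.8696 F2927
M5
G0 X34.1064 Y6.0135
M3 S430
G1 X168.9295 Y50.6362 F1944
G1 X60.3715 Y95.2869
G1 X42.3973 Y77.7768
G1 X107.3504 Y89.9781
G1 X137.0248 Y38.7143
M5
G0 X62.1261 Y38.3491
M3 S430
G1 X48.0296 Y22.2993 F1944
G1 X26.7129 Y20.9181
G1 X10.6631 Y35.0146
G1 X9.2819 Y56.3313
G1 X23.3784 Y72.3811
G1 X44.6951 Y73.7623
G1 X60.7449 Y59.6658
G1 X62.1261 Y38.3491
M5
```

<svg xmlns="http://www.w3.org/2000/svg" width="178.1994mm" height="122.5584mm" viewBox="0 0 178.1994 122.5584">
  <polygon points="59.8914,56.6523 94.2082,62.4252 99.3223,96.8464 68.1662,112.3469 43.7965,87.5056" fill="none" stroke="#ff8800"/>
  <polyline points="138.1214,74.4413 112.8214,70.3739 72.2781,46.6468 43.6567,37.0976" fill="none" stroke="#ff8800"/>
  <polygon points="156.0185,51.0389 61.9350,91.9453 84.5597,67.6476 168.4736,94.8262 116.7101,113.5260 79.2657,6.0701" fill="none" stroke="#ff00ff"/>
  <polyline points="148.0629,49.1178 137.3904,47.6888" fill="none" stroke="#0000ff"/>
  <polyline points="34.1064,116.5449 168.9295,71.9222 60.3715,27.2715 42.3973,44.7816 107.3504,32.5803 137.0248,83.8441" fill="none" stroke="#ff8800"/>
  <polygon points="62.1261,84.2093 48.0296,100.2591 26.7129,101.6403 10.6631,87.5438 9.2819,66.2271 23.3784,50.1773 44.6951,48.7961 60.7449,62.8926" fill="none" stroke="#ff8800"/>
</svg>

Each laser-on run becomes one SVG element. Flip Y back into SVG space with y_svg = 122.5584 − y_machine.

Run 1: power S430 maps to stroke `#ff8800` (score). The run returns to its start, so emit a `<polygon>` with points (Y-flipped): 59.8914,56.6523 94.2082,62.4252 99.3223,96.8464 68.1662,112.3469 43.7965,87.5056.

Run 2: S430 ⇒ score layer `#ff8800`. The run is open, so emit a `<polyline>` with points (Y-flipped): 138.1214,74.4413 112.8214,70.3739 72.2781,46.6468 43.6567,37.0976.

Run 3: the run's S840 means `#ff00ff` (cut). The run returns to its start, so emit a `<polygon>` with points (Y-flipped): 156.0185,51.0389 61.9350,91.9453 84.5597,67.6476 168.4736,94.8262 116.7101,113.5260 79.2657,6.0701.

Run 4: the run's S256 means `#0000ff` (engrave). The run is open, so emit a `<polyline>` with points (Y-flipped): 148.0629,49.1178 137.3904,47.6888.

Run 5: S430 ⇒ score layer `#ff8800`. The run is open, so emit a `<polyline>` with points (Y-flipped): 34.1064,116.5449 168.9295,71.9222 60.3715,27.2715 42.3973,44.7816 107.3504,32.5803 137.0248,83.8441.

Run 6: the run's S430 means `#ff8800` (score). The run returns to its start, so emit a `<polygon>` with points (Y-flipped): 62.1261,84.2093 48.0296,100.2591 26.7129,101.6403 10.6631,87.5438 9.2819,66.2271 23.3784,50.1773 44.6951,48.7961 60.7449,62.8926.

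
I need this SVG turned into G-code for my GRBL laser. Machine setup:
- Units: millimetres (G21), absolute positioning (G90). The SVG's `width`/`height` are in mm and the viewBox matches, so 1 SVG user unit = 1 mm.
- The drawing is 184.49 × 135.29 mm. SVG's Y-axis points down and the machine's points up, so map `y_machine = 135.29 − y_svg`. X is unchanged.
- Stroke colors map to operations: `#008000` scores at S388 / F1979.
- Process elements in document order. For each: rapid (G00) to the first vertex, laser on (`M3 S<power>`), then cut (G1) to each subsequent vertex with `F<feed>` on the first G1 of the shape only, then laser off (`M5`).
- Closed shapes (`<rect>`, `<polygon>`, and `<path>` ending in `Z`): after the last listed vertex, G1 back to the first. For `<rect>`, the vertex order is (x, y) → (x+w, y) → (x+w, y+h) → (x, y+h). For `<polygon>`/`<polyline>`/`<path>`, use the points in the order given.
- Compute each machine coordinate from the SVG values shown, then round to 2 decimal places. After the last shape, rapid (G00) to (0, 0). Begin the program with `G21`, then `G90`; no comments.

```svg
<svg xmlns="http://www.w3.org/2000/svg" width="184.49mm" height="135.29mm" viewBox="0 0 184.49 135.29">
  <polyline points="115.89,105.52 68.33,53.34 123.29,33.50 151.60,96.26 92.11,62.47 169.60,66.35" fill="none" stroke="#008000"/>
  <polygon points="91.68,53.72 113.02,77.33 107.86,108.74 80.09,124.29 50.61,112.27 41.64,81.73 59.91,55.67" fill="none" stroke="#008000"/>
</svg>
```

1 u = 1 mm; y_m = 135.29 − y.

[1] `<polyline>` open polyline, #008000→score S388 F1979: (115.89,29.77) → (68.33,81.95) → (123.29,101.79) → (151.60,39.03) → (92.11,72.82) → (169.60,68.94)

[2] `<polygon>` regular polygon, #008000→score S388 F1979: (91.68,81.57) → (113.02,57.96) → (107.86,26.55) → (80.09,11.00) → (50.61,23.02) → (41.64,53.56) → (59.91,79.62) → (91.68,81.57) (closed)

G21
G90
G00 X115.89 Y29.77
M3 S388
G1 X68.33 Y81.95 F1979
G1 X123.29 Y101.79
G1 X151.60 Y39.03
G1 X92.11 Y72.82
G1 X169.60 Y68.94
M5
G00 X91.68 Y81.57
M3 S388
G1 X113.02 Y57.96 F1979
G1 X107.86 Y26.55
G1 X80.09 Y11.00
G1 X50.61 Y23.02
G1 X41.64 Y53.56
G1 X59.91 Y79.62
G1 X91.68 Y81.57
M5
G00 X0.00 Y0.00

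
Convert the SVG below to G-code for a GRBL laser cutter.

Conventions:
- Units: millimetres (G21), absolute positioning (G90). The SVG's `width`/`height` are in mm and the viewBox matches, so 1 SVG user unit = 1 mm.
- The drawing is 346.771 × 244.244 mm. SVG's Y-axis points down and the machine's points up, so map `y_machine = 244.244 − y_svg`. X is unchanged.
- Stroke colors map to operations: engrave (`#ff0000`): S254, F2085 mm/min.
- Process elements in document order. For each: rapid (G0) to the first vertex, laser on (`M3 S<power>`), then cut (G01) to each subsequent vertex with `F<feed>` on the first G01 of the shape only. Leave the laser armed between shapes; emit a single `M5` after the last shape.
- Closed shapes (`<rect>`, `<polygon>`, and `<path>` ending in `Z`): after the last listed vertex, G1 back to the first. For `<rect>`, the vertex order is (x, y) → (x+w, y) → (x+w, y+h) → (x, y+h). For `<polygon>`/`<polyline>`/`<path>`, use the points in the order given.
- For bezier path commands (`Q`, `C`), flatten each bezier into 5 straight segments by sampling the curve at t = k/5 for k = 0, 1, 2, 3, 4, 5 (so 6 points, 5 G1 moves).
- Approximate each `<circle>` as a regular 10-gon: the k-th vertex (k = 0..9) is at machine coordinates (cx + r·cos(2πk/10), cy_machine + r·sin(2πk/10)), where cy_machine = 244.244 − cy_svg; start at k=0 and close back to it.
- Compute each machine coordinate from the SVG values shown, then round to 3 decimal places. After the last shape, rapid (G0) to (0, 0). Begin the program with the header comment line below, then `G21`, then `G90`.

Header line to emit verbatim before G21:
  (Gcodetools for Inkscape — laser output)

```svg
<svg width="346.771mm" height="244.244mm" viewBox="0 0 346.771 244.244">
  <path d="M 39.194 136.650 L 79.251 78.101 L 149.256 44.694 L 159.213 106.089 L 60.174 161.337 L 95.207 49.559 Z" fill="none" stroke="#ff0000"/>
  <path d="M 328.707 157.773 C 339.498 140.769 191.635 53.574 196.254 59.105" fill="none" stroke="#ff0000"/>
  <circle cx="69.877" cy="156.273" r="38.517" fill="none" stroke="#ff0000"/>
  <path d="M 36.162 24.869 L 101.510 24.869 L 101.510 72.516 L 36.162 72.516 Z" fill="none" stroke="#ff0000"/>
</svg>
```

Since the viewBox matches the mm dimensions, user units are millimetres directly. The only transform is the Y-flip y_m = 244.244 − y_svg.

Shape 1 is a closed polygon drawn with `<path>`. Its stroke #ff0000 means engrave at S254, F2085. After flipping Y the toolpath is (39.194,107.594) → (79.251,166.143) → (149.256,199.550) → (159.213,138.155) → (60.174,82.907) → (95.207,194.685) → (39.194,107.594), returning to the start.

Shape 2 is a cubic bezier drawn with `<path>`. Its stroke #ff0000 means engrave at S254, F2085. After flipping Y the toolpath is (328.707,86.471) → (318.632,103.793) → (285.415,130.141) → (243.990,157.694) → (209.291,178.634) → (196.254,185.139).

Shape 3 is a circle drawn with `<circle>`. Its stroke #ff0000 means engrave at S254, F2085. After flipping Y the toolpath is (108.394,87.971) → (101.038,110.611) → (81.779,124.603) → (57.975,124.603) → (38.716,110.611) → (31.360,87.971) → (38.716,65.331) → (57.975,51.339) → (81.779,51.339) → (101.038,65.331) → (108.394,87.971), returning to the start.

Shape 4 is a rectangle drawn with `<path>`. Its stroke #ff0000 means engrave at S254, F2085. After flipping Y the toolpath is (36.162,219.375) → (101.510,219.375) → (101.510,171.728) → (36.162,171.728) → (36.162,219.375), returning to the start.

(Gcodetools for Inkscape — laser output)
G21
G90
G0 X39.194 Y107.594
M3 S254
G01 X79.251 Y166.143 F2085
G01 X149.256 Y199.550
G01 X159.213 Y138.155
G01 X60.174 Y82.907
G01 X95.207 Y194.685
G01 X39.194 Y107.594
G0 X328.707 Y86.471
M3 S254
G01 X318.632 Y103.793 F2085
G01 X285.415 Y130.141
G01 X243.990 Y157.694
G01 X209.291 Y178.634
G01 X196.254 Y185.139
G0 X108.394 Y87.971
M3 S254
G01 X101.038 Y110.611 F2085
G01 X81.779 Y124.603
G01 X57.975 Y124.603
G01 X38.716 Y110.611
G01 X31.360 Y87.971
G01 X38.716 Y65.331
G01 X57.975 Y51.339
G01 X81.779 Y51.339
G01 X101.038 Y65.331
G01 X108.394 Y87.971
G0 X36.162 Y219.375
M3 S254
G01 X101.510 Y219.375 F2085
G01 X101.510 Y171.728
G01 X36.162 Y171.728
G01 X36.162 Y219.375
M5
G0 X0.000 Y0.000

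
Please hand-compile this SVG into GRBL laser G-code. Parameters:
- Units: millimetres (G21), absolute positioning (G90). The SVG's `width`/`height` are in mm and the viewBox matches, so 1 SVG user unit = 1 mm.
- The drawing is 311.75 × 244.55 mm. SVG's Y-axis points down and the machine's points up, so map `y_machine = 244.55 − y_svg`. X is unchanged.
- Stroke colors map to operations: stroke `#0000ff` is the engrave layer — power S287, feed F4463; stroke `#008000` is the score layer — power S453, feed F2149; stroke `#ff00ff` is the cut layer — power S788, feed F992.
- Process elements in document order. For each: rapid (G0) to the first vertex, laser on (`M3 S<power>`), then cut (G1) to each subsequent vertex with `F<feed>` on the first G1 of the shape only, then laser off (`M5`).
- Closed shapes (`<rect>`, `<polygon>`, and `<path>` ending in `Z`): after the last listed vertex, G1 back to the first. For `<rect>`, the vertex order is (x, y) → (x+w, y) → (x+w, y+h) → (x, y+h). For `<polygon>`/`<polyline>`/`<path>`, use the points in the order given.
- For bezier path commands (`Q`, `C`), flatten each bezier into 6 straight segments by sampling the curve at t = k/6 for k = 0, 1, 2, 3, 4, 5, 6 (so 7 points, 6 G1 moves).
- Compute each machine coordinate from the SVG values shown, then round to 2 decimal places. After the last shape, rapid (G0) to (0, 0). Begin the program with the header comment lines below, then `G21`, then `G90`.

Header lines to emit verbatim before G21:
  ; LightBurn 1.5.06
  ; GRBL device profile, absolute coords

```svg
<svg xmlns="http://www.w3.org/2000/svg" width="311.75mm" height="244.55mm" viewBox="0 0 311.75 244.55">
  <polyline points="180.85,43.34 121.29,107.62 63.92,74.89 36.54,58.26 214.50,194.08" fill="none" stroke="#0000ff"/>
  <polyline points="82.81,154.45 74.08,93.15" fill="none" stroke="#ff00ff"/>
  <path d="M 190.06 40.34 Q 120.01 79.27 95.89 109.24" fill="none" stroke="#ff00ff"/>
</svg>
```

1 u = 1 mm; y_m = 244.55 − y.

[1] `<polyline>` open polyline, #0000ff→engrave S287 F4463: (180.85,201.21) → (121.29,136.93) → (63.92,169.66) → (36.54,186.29) → (214.50,50.47)

[2] `<polyline>` line segment, #ff00ff→cut S788 F992: (82.81,90.10) → (74.08,151.40)

[3] `<path>` quadratic bezier, #ff00ff→cut S788 F992: (190.06,204.21) → (167.99,191.48) → (148.46,179.25) → (131.49,167.52) → (117.07,156.29) → (105.21,145.55) → (95.89,135.31)

; LightBurn 1.5.06
; GRBL device profile, absolute coords
G21
G90
G0 X180.85 Y201.21
M3 S287
G1 X121.29 Y136.93 F4463
G1 X63.92 Y169.66
G1 X36.54 Y186.29
G1 X214.50 Y50.47
M5
G0 X82.81 Y90.10
M3 S788
G1 X74.08 Y151.40 F992
M5
G0 X190.06 Y204.21
M3 S788
G1 X167.99 Y191.48 F992
G1 X148.46 Y179.25
G1 X131.49 Y167.52
G1 X117.07 Y156.29
G1 X105.21 Y145.55
G1 X95.89 Y135.31
M5
G0 X0.00 Y0.00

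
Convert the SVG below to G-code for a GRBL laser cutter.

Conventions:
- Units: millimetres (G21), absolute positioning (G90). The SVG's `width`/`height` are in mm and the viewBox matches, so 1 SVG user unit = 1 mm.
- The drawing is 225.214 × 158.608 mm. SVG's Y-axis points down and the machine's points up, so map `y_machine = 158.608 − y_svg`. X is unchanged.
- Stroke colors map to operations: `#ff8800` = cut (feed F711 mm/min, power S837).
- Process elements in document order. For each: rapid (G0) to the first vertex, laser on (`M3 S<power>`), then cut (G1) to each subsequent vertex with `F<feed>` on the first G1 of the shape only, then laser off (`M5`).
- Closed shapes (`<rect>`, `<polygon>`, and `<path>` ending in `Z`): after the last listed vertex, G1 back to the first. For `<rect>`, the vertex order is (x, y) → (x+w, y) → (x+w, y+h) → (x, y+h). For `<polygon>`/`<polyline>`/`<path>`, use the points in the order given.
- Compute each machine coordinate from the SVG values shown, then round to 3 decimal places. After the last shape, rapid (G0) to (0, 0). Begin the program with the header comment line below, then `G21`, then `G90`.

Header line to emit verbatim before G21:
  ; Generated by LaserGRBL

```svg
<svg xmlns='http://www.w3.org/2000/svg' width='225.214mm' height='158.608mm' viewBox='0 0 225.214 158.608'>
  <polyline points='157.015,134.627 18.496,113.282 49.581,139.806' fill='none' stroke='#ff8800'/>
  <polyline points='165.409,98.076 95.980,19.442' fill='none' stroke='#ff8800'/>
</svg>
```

1 u = 1 mm; y_m = 158.608 − y.

[1] `<polyline>` open polyline, #ff8800→cut S837 F711: (157.015,23.981) → (18.496,45.326) → (49.581,18.802)

[2] `<polyline>` line segment, #ff8800→cut S837 F711: (165.409,60.532) → (95.980,139.166)

; Generated by LaserGRBL
G21
G90
G0 X157.015 Y23.981
M3 S837
G1 X18.496 Y45.326 F711
G1 X49.581 Y18.802
M5
G0 X165.409 Y60.532
M3 S837
G1 X95.980 Y139.166 F711
M5
G0 X0.000 Y0.000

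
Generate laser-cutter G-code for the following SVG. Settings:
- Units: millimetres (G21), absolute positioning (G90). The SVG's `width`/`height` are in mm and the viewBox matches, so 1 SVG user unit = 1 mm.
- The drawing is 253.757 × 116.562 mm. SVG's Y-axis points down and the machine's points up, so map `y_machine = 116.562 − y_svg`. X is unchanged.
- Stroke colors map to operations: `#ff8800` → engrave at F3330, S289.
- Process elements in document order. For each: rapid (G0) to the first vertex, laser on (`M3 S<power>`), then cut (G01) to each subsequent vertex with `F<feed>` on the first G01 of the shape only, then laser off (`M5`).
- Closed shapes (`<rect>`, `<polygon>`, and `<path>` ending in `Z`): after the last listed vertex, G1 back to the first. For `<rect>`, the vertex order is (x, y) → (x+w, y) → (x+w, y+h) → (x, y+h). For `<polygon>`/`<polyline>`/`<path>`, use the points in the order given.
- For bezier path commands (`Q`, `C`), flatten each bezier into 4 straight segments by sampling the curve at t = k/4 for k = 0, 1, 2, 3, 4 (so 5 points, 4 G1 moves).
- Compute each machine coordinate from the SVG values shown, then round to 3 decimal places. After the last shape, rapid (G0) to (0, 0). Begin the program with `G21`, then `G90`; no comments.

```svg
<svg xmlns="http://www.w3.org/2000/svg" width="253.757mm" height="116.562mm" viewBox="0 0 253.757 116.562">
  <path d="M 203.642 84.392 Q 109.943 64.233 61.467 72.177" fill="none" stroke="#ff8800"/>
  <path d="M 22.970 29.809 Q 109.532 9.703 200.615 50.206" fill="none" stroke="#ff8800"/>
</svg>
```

G21
G90
G0 X203.642 Y32.170
M3 S289
G01 X159.619 Y40.493 F3330
G01 X121.249 Y45.303
G01 X88.531 Y46.601
G01 X61.467 Y44.385
M5
G0 X22.970 Y86.753
M3 S289
G01 X66.534 Y93.018 F3330
G01 X110.662 Y91.707
G01 X155.356 Y82.819
G01 X200.615 Y66.356
M5
G0 X0.000 Y0.000

1 u = 1 mm; y_m = 116.562 − y.

[1] `<path>` quadratic bezier, #ff8800→engrave S289 F3330: (203.642,32.170) → (159.619,40.493) → (121.249,45.303) → (88.531,46.601) → (61.467,44.385)

[2] `<path>` quadratic bezier, #ff8800→engrave S289 F3330: (22.970,86.753) → (66.534,93.018) → (110.662,91.707) → (155.356,82.819) → (200.615,66.356)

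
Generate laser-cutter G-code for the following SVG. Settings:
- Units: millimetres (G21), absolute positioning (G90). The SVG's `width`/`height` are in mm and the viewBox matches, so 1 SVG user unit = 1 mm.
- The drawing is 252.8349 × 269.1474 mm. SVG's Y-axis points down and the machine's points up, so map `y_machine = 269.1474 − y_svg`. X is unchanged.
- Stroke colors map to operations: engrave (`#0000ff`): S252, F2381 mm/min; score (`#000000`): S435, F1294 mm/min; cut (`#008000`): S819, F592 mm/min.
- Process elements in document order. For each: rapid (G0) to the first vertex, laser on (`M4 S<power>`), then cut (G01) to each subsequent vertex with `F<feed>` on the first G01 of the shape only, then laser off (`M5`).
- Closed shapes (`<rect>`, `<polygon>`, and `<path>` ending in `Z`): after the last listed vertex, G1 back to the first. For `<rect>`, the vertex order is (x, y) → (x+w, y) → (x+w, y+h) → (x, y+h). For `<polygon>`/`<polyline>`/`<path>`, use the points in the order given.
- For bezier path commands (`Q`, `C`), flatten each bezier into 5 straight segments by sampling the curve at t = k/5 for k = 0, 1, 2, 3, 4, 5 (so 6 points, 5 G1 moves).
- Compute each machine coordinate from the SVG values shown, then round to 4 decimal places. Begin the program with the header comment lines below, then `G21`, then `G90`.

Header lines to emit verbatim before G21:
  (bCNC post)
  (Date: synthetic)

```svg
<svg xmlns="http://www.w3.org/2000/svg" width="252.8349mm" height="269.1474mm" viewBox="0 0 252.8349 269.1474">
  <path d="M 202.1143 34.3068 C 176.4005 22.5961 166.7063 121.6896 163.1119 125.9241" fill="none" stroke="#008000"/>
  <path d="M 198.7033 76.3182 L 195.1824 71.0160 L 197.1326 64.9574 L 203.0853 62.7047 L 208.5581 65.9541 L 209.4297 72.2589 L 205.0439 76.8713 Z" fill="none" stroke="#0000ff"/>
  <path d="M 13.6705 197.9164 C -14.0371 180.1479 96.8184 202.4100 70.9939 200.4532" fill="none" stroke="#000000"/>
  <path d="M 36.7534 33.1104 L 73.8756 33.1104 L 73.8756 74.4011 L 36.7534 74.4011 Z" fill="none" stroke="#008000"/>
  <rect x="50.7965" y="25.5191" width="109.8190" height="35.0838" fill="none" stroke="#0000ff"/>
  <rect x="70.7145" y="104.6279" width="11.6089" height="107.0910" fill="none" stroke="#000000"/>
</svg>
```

viewBox `0 0 252.8349 269.1474` with mm width/height → 1 unit = 1 mm. Flip: y_m = 269.1474 − y_svg.

**Shape 1** — `<path>` cubic bezier, stroke `#008000` → cut (S819, F592). Control points (SVG): P0=(202.1143,34.3068), P1=(176.4005,22.5961), P2=(166.7063,121.6896), P3=(163.1119,125.9241); sampled at t=k/5. Machine vertices: (202.1143,234.8406) → (188.5290,230.2158) → (178.3123,208.8699) → (170.9880,180.6746) → (166.0799,155.5018) → (163.1119,143.2233). Open path.

**Shape 2** — `<path>` regular polygon, stroke `#0000ff` → engrave (S252, F2381). Machine vertices: (198.7033,192.8292) → (195.1824,198.1314) → (197.1326,204.1900) → (203.0853,206.4427) → (208.5581,203.1933) → (209.4297,196.8885) → (205.0439,192.2761) → (198.7033,192.8292). Closed: final G1 returns to the first vertex.

**Shape 3** — `<path>` cubic bezier, stroke `#000000` → score (S435, F1294). Control points (SVG): P0=(13.6705,197.9164), P1=(-14.0371,180.1479), P2=(96.8184,202.4100), P3=(70.9939,200.4532); sampled at t=k/5. Machine vertices: (13.6705,71.2310) → (11.4716,77.6024) → (29.3161,77.4505) → (53.9925,73.8591) → (72.2889,69.9124) → (70.9939,68.6942). Open path.

**Shape 4** — `<path>` rectangle, stroke `#008000` → cut (S819, F592). Machine vertices: (36.7534,236.0370) → (73.8756,236.0370) → (73.8756,194.7463) → (36.7534,194.7463) → (36.7534,236.0370). Closed: final G1 returns to the first vertex.

**Shape 5** — `<rect>` rectangle, stroke `#0000ff` → engrave (S252, F2381). Machine vertices: (50.7965,243.6283) → (160.6155,243.6283) → (160.6155,208.5445) → (50.7965,208.5445) → (50.7965,243.6283). Closed: final G1 returns to the first vertex.

**Shape 6** — `<rect>` rectangle, stroke `#000000` → score (S435, F1294). Machine vertices: (70.7145,164.5195) → (82.3234,164.5195) → (82.3234,57.4285) → (70.7145,57.4285) → (70.7145,164.5195). Closed: final G1 returns to the first vertex.

(bCNC post)
(Date: synthetic)
G21
G90
G0 X202.1143 Y234.8406
M4 S819
G01 X188.5290 Y230.2158 F592
G01 X178.3123 Y208.8699
G01 X170.9880 Y180.6746
G01 X166.0799 Y155.5018
G01 X163.1119 Y143.2233
M5
G0 X198.7033 Y192.8292
M4 S252
G01 X195.1824 Y198.1314 F2381
G01 X197.1326 Y204.1900
G01 X203.0853 Y206.4427
G01 X208.5581 Y203.1933
G01 X209.4297 Y196.8885
G01 X205.0439 Y192.2761
G01 X198.7033 Y192.8292
M5
G0 X13.6705 Y71.2310
M4 S435
G01 X11.4716 Y77.6024 F1294
G01 X29.3161 Y77.4505
G01 X53.9925 Y73.8591
G01 X72.2889 Y69.9124
G01 X70.9939 Y68.6942
M5
G0 X36.7534 Y236.0370
M4 S819
G01 X73.8756 Y236.0370 F592
G01 X73.8756 Y194.7463
G01 X36.7534 Y194.7463
G01 X36.7534 Y236.0370
M5
G0 X50.7965 Y243.6283
M4 S252
G01 X160.6155 Y243.6283 F2381
G01 X160.6155 Y208.5445
G01 X50.7965 Y208.5445
G01 X50.7965 Y243.6283
M5
G0 X70.7145 Y164.5195
M4 S435
G01 X82.3234 Y164.5195 F1294
G01 X82.3234 Y57.4285
G01 X70.7145 Y57.4285
G01 X70.7145 Y164.5195
M5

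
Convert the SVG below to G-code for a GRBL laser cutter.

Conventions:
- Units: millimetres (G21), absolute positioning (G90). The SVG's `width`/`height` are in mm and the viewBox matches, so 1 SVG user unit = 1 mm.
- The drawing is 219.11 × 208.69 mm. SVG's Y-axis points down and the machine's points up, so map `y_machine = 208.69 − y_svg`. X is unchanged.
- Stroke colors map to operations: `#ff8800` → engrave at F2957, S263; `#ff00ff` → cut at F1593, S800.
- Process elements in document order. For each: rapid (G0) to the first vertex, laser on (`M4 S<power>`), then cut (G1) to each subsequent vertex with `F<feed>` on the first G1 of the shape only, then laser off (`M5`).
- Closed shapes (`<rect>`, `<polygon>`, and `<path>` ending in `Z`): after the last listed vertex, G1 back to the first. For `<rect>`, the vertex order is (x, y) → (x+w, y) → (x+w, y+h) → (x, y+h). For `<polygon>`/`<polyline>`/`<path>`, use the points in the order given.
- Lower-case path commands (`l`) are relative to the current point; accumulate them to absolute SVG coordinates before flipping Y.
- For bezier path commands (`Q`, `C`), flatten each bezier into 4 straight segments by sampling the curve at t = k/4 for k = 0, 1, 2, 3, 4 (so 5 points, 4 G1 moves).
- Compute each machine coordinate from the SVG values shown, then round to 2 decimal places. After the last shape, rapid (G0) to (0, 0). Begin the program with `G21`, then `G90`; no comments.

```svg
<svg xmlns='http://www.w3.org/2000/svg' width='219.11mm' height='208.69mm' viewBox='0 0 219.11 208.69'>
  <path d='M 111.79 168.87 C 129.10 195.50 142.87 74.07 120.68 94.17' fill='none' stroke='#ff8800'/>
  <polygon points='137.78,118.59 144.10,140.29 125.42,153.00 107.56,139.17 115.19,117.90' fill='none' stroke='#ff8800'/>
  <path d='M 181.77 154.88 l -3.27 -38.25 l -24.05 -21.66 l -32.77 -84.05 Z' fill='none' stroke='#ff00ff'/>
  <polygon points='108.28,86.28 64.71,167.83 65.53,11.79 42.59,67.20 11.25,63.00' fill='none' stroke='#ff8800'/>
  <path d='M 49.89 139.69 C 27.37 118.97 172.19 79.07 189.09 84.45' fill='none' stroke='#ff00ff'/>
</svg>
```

Since the viewBox matches the mm dimensions, user units are millimetres directly. The only transform is the Y-flip y_m = 208.69 − y_svg.

Shape 1 is a cubic bezier drawn with `<path>`. Its stroke #ff8800 means engrave at S263, F2957. After flipping Y the toolpath is (111.79,39.82) → (123.60,43.08) → (131.05,74.72) → (131.09,107.58) → (120.68,114.52).

Shape 2 is a regular polygon drawn with `<polygon>`. Its stroke #ff8800 means engrave at S263, F2957. After flipping Y the toolpath is (137.78,90.10) → (144.10,68.40) → (125.42,55.69) → (107.56,69.52) → (115.19,90.79) → (137.78,90.10), returning to the start.

Shape 3 is a closed polygon drawn with `<path>`. Its stroke #ff00ff means cut at S800, F1593. After flipping Y the toolpath is (181.77,53.81) → (178.50,92.06) → (154.45,113.72) → (121.68,197.77) → (181.77,53.81), returning to the start.

Shape 4 is a closed polygon drawn with `<polygon>`. Its stroke #ff8800 means engrave at S263, F2957. After flipping Y the toolpath is (108.28,122.41) → (64.71,40.86) → (65.53,196.90) → (42.59,141.49) → (11.25,145.69) → (108.28,122.41), returning to the start.

Shape 5 is a cubic bezier drawn with `<path>`. Its stroke #ff00ff means cut at S800, F1593. After flipping Y the toolpath is (49.89,69.00) → (59.76,87.13) → (104.71,106.41) → (157.04,120.79) → (189.09,124.24).

G21
G90
G0 X111.79 Y39.82
M4 S263
G1 X123.60 Y43.08 F2957
G1 X131.05 Y74.72
G1 X131.09 Y107.58
G1 X120.68 Y114.52
M5
G0 X137.78 Y90.10
M4 S263
G1 X144.10 Y68.40 F2957
G1 X125.42 Y55.69
G1 X107.56 Y69.52
G1 X115.19 Y90.79
G1 X137.78 Y90.10
M5
G0 X181.77 Y53.81
M4 S800
G1 X178.50 Y92.06 F1593
G1 X154.45 Y113.72
G1 X121.68 Y197.77
G1 X181.77 Y53.81
M5
G0 X108.28 Y122.41
M4 S263
G1 X64.71 Y40.86 F2957
G1 X65.53 Y196.90
G1 X42.59 Y141.49
G1 X11.25 Y145.69
G1 X108.28 Y122.41
M5
G0 X49.89 Y69.00
M4 S800
G1 X59.76 Y87.13 F1593
G1 X104.71 Y106.41
G1 X157.04 Y120.79
G1 X189.09 Y124.24
M5
G0 X0.00 Y0.00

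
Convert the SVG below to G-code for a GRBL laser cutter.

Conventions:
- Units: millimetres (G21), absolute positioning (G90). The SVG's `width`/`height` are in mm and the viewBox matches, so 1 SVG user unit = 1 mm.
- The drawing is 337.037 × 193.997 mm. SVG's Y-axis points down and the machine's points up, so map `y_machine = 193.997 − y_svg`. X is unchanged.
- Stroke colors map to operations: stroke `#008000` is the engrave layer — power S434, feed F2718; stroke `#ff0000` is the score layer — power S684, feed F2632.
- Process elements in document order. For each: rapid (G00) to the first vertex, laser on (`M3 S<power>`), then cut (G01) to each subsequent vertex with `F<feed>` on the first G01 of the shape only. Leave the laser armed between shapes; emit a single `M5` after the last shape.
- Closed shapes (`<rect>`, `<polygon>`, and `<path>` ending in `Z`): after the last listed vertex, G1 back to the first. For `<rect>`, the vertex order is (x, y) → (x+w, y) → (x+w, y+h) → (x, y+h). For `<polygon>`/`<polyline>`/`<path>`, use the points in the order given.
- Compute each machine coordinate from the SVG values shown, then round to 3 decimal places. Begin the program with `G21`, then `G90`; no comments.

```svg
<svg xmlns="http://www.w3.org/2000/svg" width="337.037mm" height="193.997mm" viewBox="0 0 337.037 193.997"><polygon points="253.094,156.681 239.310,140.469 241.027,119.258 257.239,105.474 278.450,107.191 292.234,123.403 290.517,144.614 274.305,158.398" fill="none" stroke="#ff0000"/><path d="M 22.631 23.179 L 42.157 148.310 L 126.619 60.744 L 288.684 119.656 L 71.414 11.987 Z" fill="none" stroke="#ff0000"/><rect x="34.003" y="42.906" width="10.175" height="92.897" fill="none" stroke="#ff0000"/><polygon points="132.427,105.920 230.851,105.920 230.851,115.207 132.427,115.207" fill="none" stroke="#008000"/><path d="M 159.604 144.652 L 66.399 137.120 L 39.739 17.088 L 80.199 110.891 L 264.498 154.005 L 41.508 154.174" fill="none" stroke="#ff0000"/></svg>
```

G21
G90
G00 X253.094 Y37.316
M3 S684
G01 X239.310 Y53.528 F2632
G01 X241.027 Y74.739
G01 X257.239 Y88.523
G01 X278.450 Y86.806
G01 X292.234 Y70.594
G01 X290.517 Y49.383
G01 X274.305 Y35.599
G01 X253.094 Y37.316
G00 X22.631 Y170.818
M3 S684
G01 X42.157 Y45.687 F2632
G01 X126.619 Y133.253
G01 X288.684 Y74.341
G01 X71.414 Y182.010
G01 X22.631 Y170.818
G00 X34.003 Y151.091
M3 S684
G01 X44.178 Y151.091 F2632
G01 X44.178 Y58.194
G01 X34.003 Y58.194
G01 X34.003 Y151.091
G00 X132.427 Y88.077
M3 S434
G01 X230.851 Y88.077 F2718
G01 X230.851 Y78.790
G01 X132.427 Y78.790
G01 X132.427 Y88.077
G00 X159.604 Y49.345
M3 S684
G01 X66.399 Y56.877 F2632
G01 X39.739 Y176.909
G01 X80.199 Y83.106
G01 X264.498 Y39.992
G01 X41.508 Y39.823
M5

Since the viewBox matches the mm dimensions, user units are millimetres directly. The only transform is the Y-flip y_m = 193.997 − y_svg.

Shape 1 is a regular polygon drawn with `<polygon>`. Its stroke #ff0000 means score at S684, F2632. After flipping Y the toolpath is (253.094,37.316) → (239.310,53.528) → (241.027,74.739) → (257.239,88.523) → (278.450,86.806) → (292.234,70.594) → (290.517,49.383) → (274.305,35.599) → (253.094,37.316), returning to the start.

Shape 2 is a closed polygon drawn with `<path>`. Its stroke #ff0000 means score at S684, F2632. After flipping Y the toolpath is (22.631,170.818) → (42.157,45.687) → (126.619,133.253) → (288.684,74.341) → (71.414,182.010) → (22.631,170.818), returning to the start.

Shape 3 is a rectangle drawn with `<rect>`. Its stroke #ff0000 means score at S684, F2632. After flipping Y the toolpath is (34.003,151.091) → (44.178,151.091) → (44.178,58.194) → (34.003,58.194) → (34.003,151.091), returning to the start.

Shape 4 is a rectangle drawn with `<polygon>`. Its stroke #008000 means engrave at S434, F2718. After flipping Y the toolpath is (132.427,88.077) → (230.851,88.077) → (230.851,78.790) → (132.427,78.790) → (132.427,88.077), returning to the start.

Shape 5 is a open polyline drawn with `<path>`. Its stroke #ff0000 means score at S684, F2632. After flipping Y the toolpath is (159.604,49.345) → (66.399,56.877) → (39.739,176.909) → (80.199,83.106) → (264.498,39.992) → (41.508,39.823).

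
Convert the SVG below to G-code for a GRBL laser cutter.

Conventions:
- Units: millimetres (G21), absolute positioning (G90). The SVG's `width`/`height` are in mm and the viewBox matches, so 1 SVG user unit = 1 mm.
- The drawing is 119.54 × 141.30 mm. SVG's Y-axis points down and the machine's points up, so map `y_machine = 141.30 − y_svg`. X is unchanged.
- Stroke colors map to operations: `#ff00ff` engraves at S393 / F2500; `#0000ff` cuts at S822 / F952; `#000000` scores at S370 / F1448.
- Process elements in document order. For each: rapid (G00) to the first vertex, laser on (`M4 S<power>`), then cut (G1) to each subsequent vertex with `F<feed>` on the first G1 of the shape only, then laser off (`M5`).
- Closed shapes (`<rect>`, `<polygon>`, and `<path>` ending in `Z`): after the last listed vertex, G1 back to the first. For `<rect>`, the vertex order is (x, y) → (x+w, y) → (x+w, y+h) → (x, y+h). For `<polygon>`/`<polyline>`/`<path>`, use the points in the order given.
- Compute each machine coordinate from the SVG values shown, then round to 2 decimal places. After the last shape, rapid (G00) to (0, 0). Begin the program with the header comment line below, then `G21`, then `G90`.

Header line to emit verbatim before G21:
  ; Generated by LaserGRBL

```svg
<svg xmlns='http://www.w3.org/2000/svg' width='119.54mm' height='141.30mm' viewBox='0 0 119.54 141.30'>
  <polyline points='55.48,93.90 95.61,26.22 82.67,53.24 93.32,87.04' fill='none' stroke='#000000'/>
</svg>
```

viewBox `0 0 119.54 141.30` with mm width/height → 1 unit = 1 mm. Flip: y_m = 141.30 − y_svg.

**Shape 1** — `<polyline>` open polyline, stroke `#000000` → score (S370, F1448). Machine vertices: (55.48,47.40) → (95.61,115.08) → (82.67,88.06) → (93.32,54.26). Open path.

; Generated by LaserGRBL
G21
G90
G00 X55.48 Y47.40
M4 S370
G1 X95.61 Y115.08 F1448
G1 X82.67 Y88.06
G1 X93.32 Y54.26
M5
G00 X0.00 Y0.00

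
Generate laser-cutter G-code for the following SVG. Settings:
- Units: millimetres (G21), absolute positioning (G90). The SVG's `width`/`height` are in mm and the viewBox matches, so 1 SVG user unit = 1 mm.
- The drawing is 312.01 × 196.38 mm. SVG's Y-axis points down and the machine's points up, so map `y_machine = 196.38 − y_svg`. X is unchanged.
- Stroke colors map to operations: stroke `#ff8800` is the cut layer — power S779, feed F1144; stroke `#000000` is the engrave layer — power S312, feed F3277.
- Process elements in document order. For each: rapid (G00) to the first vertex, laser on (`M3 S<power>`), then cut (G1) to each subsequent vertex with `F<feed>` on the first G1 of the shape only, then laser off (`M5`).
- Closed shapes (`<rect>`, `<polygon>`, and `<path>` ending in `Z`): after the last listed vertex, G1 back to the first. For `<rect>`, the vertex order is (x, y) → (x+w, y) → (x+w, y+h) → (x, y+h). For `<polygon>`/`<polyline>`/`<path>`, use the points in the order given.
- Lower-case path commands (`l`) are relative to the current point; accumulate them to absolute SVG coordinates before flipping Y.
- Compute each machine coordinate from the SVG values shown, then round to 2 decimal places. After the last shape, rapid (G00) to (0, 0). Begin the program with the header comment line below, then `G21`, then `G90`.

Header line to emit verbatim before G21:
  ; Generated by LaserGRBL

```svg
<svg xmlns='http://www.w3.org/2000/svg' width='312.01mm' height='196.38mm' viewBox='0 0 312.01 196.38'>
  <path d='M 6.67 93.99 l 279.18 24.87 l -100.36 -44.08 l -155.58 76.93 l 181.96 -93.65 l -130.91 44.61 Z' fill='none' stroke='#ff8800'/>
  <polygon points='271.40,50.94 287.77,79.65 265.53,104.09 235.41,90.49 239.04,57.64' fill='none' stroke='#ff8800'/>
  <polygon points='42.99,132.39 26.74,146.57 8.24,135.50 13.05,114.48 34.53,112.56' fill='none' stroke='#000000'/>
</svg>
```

; Generated by LaserGRBL
G21
G90
G00 X6.67 Y102.39
M3 S779
G1 X285.85 Y77.52 F1144
G1 X185.49 Y121.60
G1 X29.91 Y44.67
G1 X211.87 Y138.32
G1 X80.96 Y93.71
G1 X6.67 Y102.39
M5
G00 X271.40 Y145.44
M3 S779
G1 X287.77 Y116.73 F1144
G1 X265.53 Y92.29
G1 X235.41 Y105.89
G1 X239.04 Y138.74
G1 X271.40 Y145.44
M5
G00 X42.99 Y63.99
M3 S312
G1 X26.74 Y49.81 F3277
G1 X8.24 Y60.88
G1 X13.05 Y81.90
G1 X34.53 Y83.82
G1 X42.99 Y63.99
M5
G00 X0.00 Y0.00

Since the viewBox matches the mm dimensions, user units are millimetres directly. The only transform is the Y-flip y_m = 196.38 − y_svg.

Shape 1 is a closed polygon drawn with `<path>`. Its stroke #ff8800 means cut at S779, F1144. After flipping Y the toolpath is (6.67,102.39) → (285.85,77.52) → (185.49,121.60) → (29.91,44.67) → (211.87,138.32) → (80.96,93.71) → (6.67,102.39), returning to the start.

Shape 2 is a regular polygon drawn with `<polygon>`. Its stroke #ff8800 means cut at S779, F1144. After flipping Y the toolpath is (271.40,145.44) → (287.77,116.73) → (265.53,92.29) → (235.41,105.89) → (239.04,138.74) → (271.40,145.44), returning to the start.

Shape 3 is a regular polygon drawn with `<polygon>`. Its stroke #000000 means engrave at S312, F3277. After flipping Y the toolpath is (42.99,63.99) → (26.74,49.81) → (8.24,60.88) → (13.05,81.90) → (34.53,83.82) → (42.99,63.99), returning to the start.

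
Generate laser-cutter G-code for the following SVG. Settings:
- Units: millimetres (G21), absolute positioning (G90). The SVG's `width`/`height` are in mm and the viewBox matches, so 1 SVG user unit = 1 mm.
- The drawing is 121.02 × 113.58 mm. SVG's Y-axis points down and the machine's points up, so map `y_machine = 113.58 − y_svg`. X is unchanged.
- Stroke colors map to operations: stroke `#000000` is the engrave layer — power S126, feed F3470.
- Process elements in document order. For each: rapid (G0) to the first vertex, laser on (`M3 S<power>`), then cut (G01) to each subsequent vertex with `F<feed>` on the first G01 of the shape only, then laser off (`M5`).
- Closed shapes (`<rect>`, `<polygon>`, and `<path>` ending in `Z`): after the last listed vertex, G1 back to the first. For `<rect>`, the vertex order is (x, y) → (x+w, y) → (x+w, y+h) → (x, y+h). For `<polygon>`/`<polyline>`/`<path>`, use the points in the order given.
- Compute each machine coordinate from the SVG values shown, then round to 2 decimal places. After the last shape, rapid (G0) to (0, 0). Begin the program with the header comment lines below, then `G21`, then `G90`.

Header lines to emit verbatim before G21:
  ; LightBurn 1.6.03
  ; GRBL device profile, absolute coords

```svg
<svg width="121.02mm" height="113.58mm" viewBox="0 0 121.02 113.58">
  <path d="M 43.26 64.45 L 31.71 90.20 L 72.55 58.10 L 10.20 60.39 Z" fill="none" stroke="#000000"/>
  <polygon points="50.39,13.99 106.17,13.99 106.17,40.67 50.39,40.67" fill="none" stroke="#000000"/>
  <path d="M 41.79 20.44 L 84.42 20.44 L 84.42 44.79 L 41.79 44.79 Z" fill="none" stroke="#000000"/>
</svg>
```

; LightBurn 1.6.03
; GRBL device profile, absolute coords
G21
G90
G0 X43.26 Y49.13
M3 S126
G01 X31.71 Y23.38 F3470
G01 X72.55 Y55.48
G01 X10.20 Y53.19
G01 X43.26 Y49.13
M5
G0 X50.39 Y99.59
M3 S126
G01 X106.17 Y99.59 F3470
G01 X106.17 Y72.91
G01 X50.39 Y72.91
G01 X50.39 Y99.59
M5
G0 X41.79 Y93.14
M3 S126
G01 X84.42 Y93.14 F3470
G01 X84.42 Y68.79
G01 X41.79 Y68.79
G01 X41.79 Y93.14
M5
G0 X0.00 Y0.00

viewBox `0 0 121.02 113.58` with mm width/height → 1 unit = 1 mm. Flip: y_m = 113.58 − y_svg.

**Shape 1** — `<path>` closed polygon, stroke `#000000` → engrave (S126, F3470). Machine vertices: (43.26,49.13) → (31.71,23.38) → (72.55,55.48) → (10.20,53.19) → (43.26,49.13). Closed: final G1 returns to the first vertex.

**Shape 2** — `<polygon>` rectangle, stroke `#000000` → engrave (S126, F3470). Machine vertices: (50.39,99.59) → (106.17,99.59) → (106.17,72.91) → (50.39,72.91) → (50.39,99.59). Closed: final G1 returns to the first vertex.

**Shape 3** — `<path>` rectangle, stroke `#000000` → engrave (S126, F3470). Machine vertices: (41.79,93.14) → (84.42,93.14) → (84.42,68.79) → (41.79,68.79) → (41.79,93.14). Closed: final G1 returns to the first vertex.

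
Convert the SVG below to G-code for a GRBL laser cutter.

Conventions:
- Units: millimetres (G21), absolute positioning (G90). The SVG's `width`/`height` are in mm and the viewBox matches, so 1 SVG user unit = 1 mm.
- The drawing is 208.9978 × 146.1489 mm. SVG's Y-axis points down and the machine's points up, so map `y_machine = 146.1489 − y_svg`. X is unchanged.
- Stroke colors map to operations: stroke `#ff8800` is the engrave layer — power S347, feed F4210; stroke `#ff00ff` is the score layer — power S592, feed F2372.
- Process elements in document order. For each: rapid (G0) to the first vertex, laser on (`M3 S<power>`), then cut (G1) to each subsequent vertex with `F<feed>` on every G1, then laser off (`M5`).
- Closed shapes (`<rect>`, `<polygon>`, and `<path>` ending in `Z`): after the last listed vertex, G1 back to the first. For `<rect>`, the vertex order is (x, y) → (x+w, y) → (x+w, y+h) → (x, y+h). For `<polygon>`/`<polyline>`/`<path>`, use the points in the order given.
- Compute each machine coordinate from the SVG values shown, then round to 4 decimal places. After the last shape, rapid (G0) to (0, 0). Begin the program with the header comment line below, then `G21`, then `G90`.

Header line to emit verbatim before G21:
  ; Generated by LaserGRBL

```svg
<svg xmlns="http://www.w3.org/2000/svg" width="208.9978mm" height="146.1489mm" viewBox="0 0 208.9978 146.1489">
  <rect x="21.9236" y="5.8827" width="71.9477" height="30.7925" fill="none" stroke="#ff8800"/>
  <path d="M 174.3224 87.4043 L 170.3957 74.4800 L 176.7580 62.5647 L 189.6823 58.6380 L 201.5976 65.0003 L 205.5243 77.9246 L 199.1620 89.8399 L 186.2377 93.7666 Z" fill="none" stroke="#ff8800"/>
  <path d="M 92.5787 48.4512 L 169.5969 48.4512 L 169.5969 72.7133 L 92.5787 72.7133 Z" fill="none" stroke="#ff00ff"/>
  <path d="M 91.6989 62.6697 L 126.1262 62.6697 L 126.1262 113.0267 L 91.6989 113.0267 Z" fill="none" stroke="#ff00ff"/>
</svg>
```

; Generated by LaserGRBL
G21
G90
G0 X21.9236 Y140.2662
M3 S347
G1 X93.8713 Y140.2662 F4210
G1 X93.8713 Y109.4737 F4210
G1 X21.9236 Y109.4737 F4210
G1 X21.9236 Y140.2662 F4210
M5
G0 X174.3224 Y58.7446
M3 S347
G1 X170.3957 Y71.6689 F4210
G1 X176.7580 Y83.5842 F4210
G1 X189.6823 Y87.5109 F4210
G1 X201.5976 Y81.1486 F4210
G1 X205.5243 Y68.2243 F4210
G1 X199.1620 Y56.3090 F4210
G1 X186.2377 Y52.3823 F4210
G1 X174.3224 Y58.7446 F4210
M5
G0 X92.5787 Y97.6977
M3 S592
G1 X169.5969 Y97.6977 F2372
G1 X169.5969 Y73.4356 F2372
G1 X92.5787 Y73.4356 F2372
G1 X92.5787 Y97.6977 F2372
M5
G0 X91.6989 Y83.4792
M3 S592
G1 X126.1262 Y83.4792 F2372
G1 X126.1262 Y33.1222 F2372
G1 X91.6989 Y33.1222 F2372
G1 X91.6989 Y83.4792 F2372
M5
G0 X0.0000 Y0.0000

1 u = 1 mm; y_m = 146.1489 − y.

[1] `<rect>` rectangle, #ff8800→engrave S347 F4210: (21.9236,140.2662) → (93.8713,140.2662) → (93.8713,109.4737) → (21.9236,109.4737) → (21.9236,140.2662) (closed)

[2] `<path>` regular polygon, #ff8800→engrave S347 F4210: (174.3224,58.7446) → (170.3957,71.6689) → (176.7580,83.5842) → (189.6823,87.5109) → (201.5976,81.1486) → (205.5243,68.2243) → (199.1620,56.3090) → (186.2377,52.3823) → (174.3224,58.7446) (closed)

[3] `<path>` rectangle, #ff00ff→score S592 F2372: (92.5787,97.6977) → (169.5969,97.6977) → (169.5969,73.4356) → (92.5787,73.4356) → (92.5787,97.6977) (closed)

[4] `<path>` rectangle, #ff00ff→score S592 F2372: (91.6989,83.4792) → (126.1262,83.4792) → (126.1262,33.1222) → (91.6989,33.1222) → (91.6989,83.4792) (closed)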